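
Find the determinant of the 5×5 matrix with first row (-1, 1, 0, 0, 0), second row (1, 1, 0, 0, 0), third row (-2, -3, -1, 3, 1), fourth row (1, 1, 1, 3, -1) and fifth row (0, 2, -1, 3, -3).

-48

The matrix is block lower-triangular with a 2×2 block and a 3×3 block on the diagonal, so its determinant equals the product of the determinants of the diagonal blocks.
det of the 2×2 block = -2
det of the 3×3 block = 24
det = (-2)·(24) = -48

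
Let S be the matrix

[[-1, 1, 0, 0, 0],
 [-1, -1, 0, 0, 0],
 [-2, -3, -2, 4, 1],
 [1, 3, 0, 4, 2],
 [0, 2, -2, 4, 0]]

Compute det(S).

The determinant is 16.

S is block lower-triangular with a 2×2 block and a 3×3 block on the diagonal, so its determinant equals the product of the determinants of the diagonal blocks.
det of the 2×2 block = 2
det of the 3×3 block = 8
det = (2)·(8) = 16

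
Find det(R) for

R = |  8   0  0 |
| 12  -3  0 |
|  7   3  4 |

det(R) = -96

R is lower triangular, so det(R) is the product of the diagonal entries:
det = (8) · (-3) · (4) = -96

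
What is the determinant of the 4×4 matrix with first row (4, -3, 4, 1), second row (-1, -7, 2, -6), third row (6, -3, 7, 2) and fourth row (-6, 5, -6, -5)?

186

Expand along row 1:
  + (4) · M_11   where M_11 = det([-7 2 -6; -3 7 2; 5 -6 -5]) = 253
  − (-3) · M_12   where M_12 = det([-1 2 -6; 6 7 2; -6 -6 -5]) = 23
  + (4) · M_13   where M_13 = det([-1 -7 -6; 6 -3 2; -6 5 -5]) = -203
  − (1) · M_14   where M_14 = det([-1 -7 2; 6 -3 7; -6 5 -6]) = 83
det = (+1)·(4)·(253) + (-1)·(-3)·(23) + (+1)·(4)·(-203) + (-1)·(1)·(83) = 186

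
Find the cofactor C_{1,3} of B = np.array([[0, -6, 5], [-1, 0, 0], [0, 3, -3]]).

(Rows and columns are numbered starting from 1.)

-3

Delete row 1 and column 3; the remaining 2×2 submatrix is [-1 0; 0 3].
Its determinant is (-1)·3 − 0·0 = -3.
The cofactor carries sign (−1)^(1+3) = +1, so C_{1,3} = +(-3) = -3.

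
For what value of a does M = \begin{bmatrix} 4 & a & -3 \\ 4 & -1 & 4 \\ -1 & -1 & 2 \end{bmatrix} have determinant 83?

Expanding along the row containing a, det(M) is linear in a: det(M) = (-12)·a + (23).
Set (-12)·a + (23) = 83  ⇒  (-12)·a = 60  ⇒  a = -5.

-5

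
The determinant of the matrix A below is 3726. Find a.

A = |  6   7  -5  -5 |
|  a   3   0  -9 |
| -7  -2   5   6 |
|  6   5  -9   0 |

Expanding along the row containing a, det(A) is linear in a: det(A) = (-263)·a + (1359).
Set (-263)·a + (1359) = 3726  ⇒  (-263)·a = 2367  ⇒  a = -9.

a = -9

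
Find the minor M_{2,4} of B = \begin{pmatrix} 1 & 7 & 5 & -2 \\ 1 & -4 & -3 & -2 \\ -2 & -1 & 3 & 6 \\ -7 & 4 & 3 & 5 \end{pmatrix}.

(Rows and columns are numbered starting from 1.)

The minor is -195.

Delete row 2 and column 4; the remaining 3×3 submatrix is [1 7 5; -2 -1 3; -7 4 3].
Its determinant is -195.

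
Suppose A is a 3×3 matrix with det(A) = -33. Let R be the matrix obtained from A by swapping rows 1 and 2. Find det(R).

33

Swapping two rows multiplies the determinant by −1.
det(R) = (-1)·(-33) = 33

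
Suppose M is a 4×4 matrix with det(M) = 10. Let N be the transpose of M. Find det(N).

det(Mᵀ) = det(M).
det(N) = (1)·(10) = 10

det(N) = 10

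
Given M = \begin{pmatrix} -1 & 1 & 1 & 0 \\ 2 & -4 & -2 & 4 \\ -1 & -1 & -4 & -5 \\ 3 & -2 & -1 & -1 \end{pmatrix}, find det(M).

|M| = 26

Expand along row 1 (it has 1 zero):
  + (-1) · M_11   where M_11 = det([-4 -2 4; -1 -4 -5; -2 -1 -1]) = -42
  − (1) · M_12   where M_12 = det([2 -2 4; -1 -4 -5; 3 -1 -1]) = 82
  + (1) · M_13   where M_13 = det([2 -4 4; -1 -1 -5; 3 -2 -1]) = 66
det = (+1)·(-1)·(-42) + (-1)·(1)·(82) + (+1)·(1)·(66) = 26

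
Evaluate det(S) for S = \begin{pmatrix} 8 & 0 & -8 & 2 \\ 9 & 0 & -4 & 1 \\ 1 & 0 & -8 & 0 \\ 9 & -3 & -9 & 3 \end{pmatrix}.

det(S) = 240

Expand along column 2 (it has 3 zeros):
  + (-3) · M_42   where M_42 = det([8 -8 2; 9 -4 1; 1 -8 0]) = -80
det = (+1)·(-3)·(-80) = 240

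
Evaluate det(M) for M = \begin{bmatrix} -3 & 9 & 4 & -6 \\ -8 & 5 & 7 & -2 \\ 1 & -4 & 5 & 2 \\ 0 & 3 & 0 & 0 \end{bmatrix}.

Expand along row 4 (it has 3 zeros):
  + (3) · M_42   where M_42 = det([-3 4 -6; -8 7 -2; 1 5 2]) = 266
det = (+1)·(3)·(266) = 798

798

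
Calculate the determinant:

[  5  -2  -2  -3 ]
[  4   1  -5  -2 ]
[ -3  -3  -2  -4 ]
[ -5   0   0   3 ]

-344

Expand along row 4 (it has 2 zeros):
  − (-5) · M_41   where M_41 = det([-2 -2 -3; 1 -5 -2; -3 -2 -4]) = -1
  + (3) · M_44   where M_44 = det([5 -2 -2; 4 1 -5; -3 -3 -2]) = -113
det = (-1)·(-5)·(-1) + (+1)·(3)·(-113) = -344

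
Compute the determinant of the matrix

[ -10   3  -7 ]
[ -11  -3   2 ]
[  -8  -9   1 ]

-690

Expand along row 1:
  + (-10) · |-3 2; -9 1| = (-10)·(-3 − (-18)) = -150
  − 3 · |-11 2; -8 1| = −3·(-11 − (-16)) = -15
  + (-7) · |-11 -3; -8 -9| = (-7)·(99 − 24) = -525
Sum: (-150) + (-15) + (-525) = -690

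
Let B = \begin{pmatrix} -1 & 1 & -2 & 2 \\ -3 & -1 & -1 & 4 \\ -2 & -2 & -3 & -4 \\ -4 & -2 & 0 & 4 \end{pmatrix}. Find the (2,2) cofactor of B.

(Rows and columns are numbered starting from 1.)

Delete row 2 and column 2; the remaining 3×3 submatrix is [-1 -2 2; -2 -3 -4; -4 0 4].
Its determinant is -60.
The cofactor carries sign (−1)^(2+2) = +1, so C_{2,2} = +(-60) = -60.

-60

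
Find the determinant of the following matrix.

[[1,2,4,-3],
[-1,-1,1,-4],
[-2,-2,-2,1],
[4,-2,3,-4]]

Expand along row 1:
  + (1) · M_11   where M_11 = det([-1 1 -4; -2 -2 1; -2 3 -4]) = 25
  − (2) · M_12   where M_12 = det([-1 1 -4; -2 -2 1; 4 3 -4]) = -17
  + (4) · M_13   where M_13 = det([-1 -1 -4; -2 -2 1; 4 -2 -4]) = -54
  − (-3) · M_14   where M_14 = det([-1 -1 1; -2 -2 -2; 4 -2 3]) = 24
det = (+1)·(1)·(25) + (-1)·(2)·(-17) + (+1)·(4)·(-54) + (-1)·(-3)·(24) = -85

The determinant is -85.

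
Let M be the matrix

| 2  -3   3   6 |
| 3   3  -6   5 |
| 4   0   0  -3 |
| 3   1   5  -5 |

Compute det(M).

Expand along row 3 (it has 2 zeros):
  + (4) · M_31   where M_31 = det([-3 3 6; 3 -6 5; 1 5 -5]) = 171
  − (-3) · M_34   where M_34 = det([2 -3 3; 3 3 -6; 3 1 5]) = 123
det = (+1)·(4)·(171) + (-1)·(-3)·(123) = 1053

det(M) = 1053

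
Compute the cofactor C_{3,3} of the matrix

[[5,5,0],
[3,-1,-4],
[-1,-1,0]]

-20

Delete row 3 and column 3; the remaining 2×2 submatrix is [5 5; 3 -1].
Its determinant is 5·(-1) − 5·3 = -20.
The cofactor carries sign (−1)^(3+3) = +1, so C_{3,3} = +(-20) = -20.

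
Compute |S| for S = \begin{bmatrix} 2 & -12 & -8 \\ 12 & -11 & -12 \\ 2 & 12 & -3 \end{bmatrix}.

Expand along column 1:
  + 2 · |-11 -12; 12 -3| = 2·(33 − (-144)) = 354
  − 12 · |-12 -8; 12 -3| = −12·(36 − (-96)) = -1584
  + 2 · |-12 -8; -11 -12| = 2·(144 − 88) = 112
Sum: (354) + (-1584) + (112) = -1118

det(S) = -1118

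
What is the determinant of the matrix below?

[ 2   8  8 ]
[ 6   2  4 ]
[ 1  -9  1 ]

-388

Expand along row 1:
  + 2 · |2 4; -9 1| = 2·(2 − (-36)) = 76
  − 8 · |6 4; 1 1| = −8·(6 − 4) = -16
  + 8 · |6 2; 1 -9| = 8·(-54 − 2) = -448
Sum: (76) + (-16) + (-448) = -388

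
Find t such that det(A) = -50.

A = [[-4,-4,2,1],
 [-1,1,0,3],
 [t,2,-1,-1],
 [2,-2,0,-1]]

t = 7

Expanding along the row containing t, det(A) is linear in t: det(A) = (-10)·t + (20).
Set (-10)·t + (20) = -50  ⇒  (-10)·t = -70  ⇒  t = 7.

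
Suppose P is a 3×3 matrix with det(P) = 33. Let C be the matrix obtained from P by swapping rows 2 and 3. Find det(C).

|C| = -33

Swapping two rows multiplies the determinant by −1.
det(C) = (-1)·(33) = -33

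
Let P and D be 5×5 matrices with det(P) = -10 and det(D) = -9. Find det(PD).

det(PD) = det(P)·det(D) = (-10)·(-9) = 90

90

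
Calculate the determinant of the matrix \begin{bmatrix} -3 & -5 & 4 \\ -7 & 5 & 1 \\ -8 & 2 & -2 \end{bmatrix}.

Expand along row 1:
  + (-3) · |5 1; 2 -2| = (-3)·(-10 − 2) = 36
  − (-5) · |-7 1; -8 -2| = −(-5)·(14 − (-8)) = 110
  + 4 · |-7 5; -8 2| = 4·(-14 − (-40)) = 104
Sum: (36) + (110) + (104) = 250

250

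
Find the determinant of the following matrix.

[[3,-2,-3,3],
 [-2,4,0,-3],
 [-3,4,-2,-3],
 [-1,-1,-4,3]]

Expand along row 2 (it has 1 zero):
  − (-2) · M_21   where M_21 = det([-2 -3 3; 4 -2 -3; -1 -4 3]) = 9
  + (4) · M_22   where M_22 = det([3 -3 3; -3 -2 -3; -1 -4 3]) = -60
  + (-3) · M_24   where M_24 = det([3 -2 -3; -3 4 -2; -1 -1 -4]) = -55
det = (-1)·(-2)·(9) + (+1)·(4)·(-60) + (+1)·(-3)·(-55) = -57

-57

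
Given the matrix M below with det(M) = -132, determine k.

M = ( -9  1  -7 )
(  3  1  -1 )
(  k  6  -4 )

Expanding along the row containing k, det(M) is linear in k: det(M) = (6)·k + (-132).
Set (6)·k + (-132) = -132  ⇒  (6)·k = 0  ⇒  k = 0.

0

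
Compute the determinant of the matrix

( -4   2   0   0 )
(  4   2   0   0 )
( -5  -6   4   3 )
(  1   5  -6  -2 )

The determinant is -160.

The matrix is block lower-triangular with a 2×2 block and a 2×2 block on the diagonal, so its determinant equals the product of the determinants of the diagonal blocks.
det of the 2×2 block = -16
det of the 2×2 block = 10
det = (-16)·(10) = -160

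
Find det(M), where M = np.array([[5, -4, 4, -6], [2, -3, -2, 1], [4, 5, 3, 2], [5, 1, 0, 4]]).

Expand along row 4 (it has 1 zero):
  − (5) · M_41   where M_41 = det([-4 4 -6; -3 -2 1; 5 3 2]) = 66
  + (1) · M_42   where M_42 = det([5 4 -6; 2 -2 1; 4 3 2]) = -119
  + (4) · M_44   where M_44 = det([5 -4 4; 2 -3 -2; 4 5 3]) = 149
det = (-1)·(5)·(66) + (+1)·(1)·(-119) + (+1)·(4)·(149) = 147

|M| = 147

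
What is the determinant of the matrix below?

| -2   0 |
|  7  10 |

det = (-2)·10 − 0·7 = -20 − 0 = -20

-20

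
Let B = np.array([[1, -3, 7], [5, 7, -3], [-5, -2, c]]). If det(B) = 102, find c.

-1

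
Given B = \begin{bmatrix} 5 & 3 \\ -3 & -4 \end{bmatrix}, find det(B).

-11

det(B) = 5·(-4) − 3·(-3) = -20 − (-9) = -11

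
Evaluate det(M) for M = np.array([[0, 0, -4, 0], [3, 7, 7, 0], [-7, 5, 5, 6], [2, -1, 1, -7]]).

Expand along row 1 (it has 3 zeros):
  + (-4) · M_13   where M_13 = det([3 7 0; -7 5 6; 2 -1 -7]) = -346
det = (+1)·(-4)·(-346) = 1384

1384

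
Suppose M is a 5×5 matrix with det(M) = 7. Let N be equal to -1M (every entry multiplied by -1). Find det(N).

det(N) = -7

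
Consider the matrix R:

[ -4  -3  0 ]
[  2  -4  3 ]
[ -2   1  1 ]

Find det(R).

Expand along column 3:
  − 3 · |-4 -3; -2 1| = −3·(-4 − 6) = 30
  + 1 · |-4 -3; 2 -4| = 1·(16 − (-6)) = 22
Sum: (30) + (22) = 52

|R| = 52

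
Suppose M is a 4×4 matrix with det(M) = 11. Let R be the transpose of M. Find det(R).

det(R) = 11

det(Mᵀ) = det(M).
det(R) = (1)·(11) = 11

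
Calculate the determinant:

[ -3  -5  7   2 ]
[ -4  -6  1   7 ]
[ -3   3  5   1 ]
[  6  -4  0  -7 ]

-182

Expand along row 4 (it has 1 zero):
  − (6) · M_41   where M_41 = det([-5 7 2; -6 1 7; 3 5 1]) = 293
  + (-4) · M_42   where M_42 = det([-3 7 2; -4 1 7; -3 5 1]) = -51
  + (-7) · M_44   where M_44 = det([-3 -5 7; -4 -6 1; -3 3 5]) = -196
det = (-1)·(6)·(293) + (+1)·(-4)·(-51) + (+1)·(-7)·(-196) = -182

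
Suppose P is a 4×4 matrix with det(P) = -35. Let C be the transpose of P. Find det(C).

det(Pᵀ) = det(P).
det(C) = (1)·(-35) = -35

-35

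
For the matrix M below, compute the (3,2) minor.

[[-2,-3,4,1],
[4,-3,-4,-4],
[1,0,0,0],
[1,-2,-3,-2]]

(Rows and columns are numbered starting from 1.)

Delete row 3 and column 2; the remaining 3×3 submatrix is [-2 4 1; 4 -4 -4; 1 -3 -2].
Its determinant is 16.

16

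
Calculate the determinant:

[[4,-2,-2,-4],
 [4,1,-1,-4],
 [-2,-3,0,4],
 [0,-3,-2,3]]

The determinant is 36.

Expand along row 3 (it has 1 zero):
  + (-2) · M_31   where M_31 = det([-2 -2 -4; 1 -1 -4; -3 -2 3]) = 24
  − (-3) · M_32   where M_32 = det([4 -2 -4; 4 -1 -4; 0 -2 3]) = 12
  − (4) · M_34   where M_34 = det([4 -2 -2; 4 1 -1; 0 -3 -2]) = -12
det = (+1)·(-2)·(24) + (-1)·(-3)·(12) + (-1)·(4)·(-12) = 36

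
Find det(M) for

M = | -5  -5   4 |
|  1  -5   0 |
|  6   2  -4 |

Expand along column 3:
  + 4 · |1 -5; 6 2| = 4·(2 − (-30)) = 128
  + (-4) · |-5 -5; 1 -5| = (-4)·(25 − (-5)) = -120
Sum: (128) + (-120) = 8

det(M) = 8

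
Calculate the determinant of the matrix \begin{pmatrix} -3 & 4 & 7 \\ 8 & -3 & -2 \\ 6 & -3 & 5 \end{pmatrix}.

The determinant is -187.

Expand along column 1:
  + (-3) · |-3 -2; -3 5| = (-3)·(-15 − 6) = 63
  − 8 · |4 7; -3 5| = −8·(20 − (-21)) = -328
  + 6 · |4 7; -3 -2| = 6·(-8 − (-21)) = 78
Sum: (63) + (-328) + (78) = -187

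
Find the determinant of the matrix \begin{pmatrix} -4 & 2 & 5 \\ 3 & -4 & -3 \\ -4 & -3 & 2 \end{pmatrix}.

The determinant is -45.

Expand along column 1:
  + (-4) · |-4 -3; -3 2| = (-4)·(-8 − 9) = 68
  − 3 · |2 5; -3 2| = −3·(4 − (-15)) = -57
  + (-4) · |2 5; -4 -3| = (-4)·(-6 − (-20)) = -56
Sum: (68) + (-57) + (-56) = -45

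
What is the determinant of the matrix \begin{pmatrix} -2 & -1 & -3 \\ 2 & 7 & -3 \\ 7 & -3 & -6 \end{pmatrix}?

276

Expand along row 1:
  + (-2) · |7 -3; -3 -6| = (-2)·(-42 − 9) = 102
  − (-1) · |2 -3; 7 -6| = −(-1)·(-12 − (-21)) = 9
  + (-3) · |2 7; 7 -3| = (-3)·(-6 − 49) = 165
Sum: (102) + (9) + (165) = 276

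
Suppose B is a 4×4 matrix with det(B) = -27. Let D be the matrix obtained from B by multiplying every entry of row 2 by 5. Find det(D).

det(D) = -135

Scaling one row by 5 multiplies the determinant by 5.
det(D) = (5)·(-27) = -135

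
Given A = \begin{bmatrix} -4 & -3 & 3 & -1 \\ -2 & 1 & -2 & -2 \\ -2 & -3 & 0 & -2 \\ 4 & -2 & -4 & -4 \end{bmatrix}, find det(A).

Expand along row 3 (it has 1 zero):
  + (-2) · M_31   where M_31 = det([-3 3 -1; 1 -2 -2; -2 -4 -4]) = 32
  − (-3) · M_32   where M_32 = det([-4 3 -1; -2 -2 -2; 4 -4 -4]) = -64
  − (-2) · M_34   where M_34 = det([-4 -3 3; -2 1 -2; 4 -2 -4]) = 80
det = (+1)·(-2)·(32) + (-1)·(-3)·(-64) + (-1)·(-2)·(80) = -96

|A| = -96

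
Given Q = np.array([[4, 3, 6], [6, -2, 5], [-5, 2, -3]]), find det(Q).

Expand along row 1:
  + 4 · |-2 5; 2 -3| = 4·(6 − 10) = -16
  − 3 · |6 5; -5 -3| = −3·(-18 − (-25)) = -21
  + 6 · |6 -2; -5 2| = 6·(12 − 10) = 12
Sum: (-16) + (-21) + (12) = -25

det(Q) = -25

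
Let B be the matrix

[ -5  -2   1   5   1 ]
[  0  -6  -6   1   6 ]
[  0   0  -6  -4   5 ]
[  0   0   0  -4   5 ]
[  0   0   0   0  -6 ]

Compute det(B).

B is upper triangular, so det(B) is the product of the diagonal entries:
det = (-5) · (-6) · (-6) · (-4) · (-6) = -4320

The determinant is -4320.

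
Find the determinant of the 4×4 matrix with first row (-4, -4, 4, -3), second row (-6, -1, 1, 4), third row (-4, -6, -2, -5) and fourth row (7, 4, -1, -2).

-260

Expand along row 1:
  + (-4) · M_11   where M_11 = det([-1 1 4; -6 -2 -5; 4 -1 -2]) = 25
  − (-4) · M_12   where M_12 = det([-6 1 4; -4 -2 -5; 7 -1 -2]) = 35
  + (4) · M_13   where M_13 = det([-6 -1 4; -4 -6 -5; 7 4 -2]) = -45
  − (-3) · M_14   where M_14 = det([-6 -1 1; -4 -6 -2; 7 4 -1]) = -40
det = (+1)·(-4)·(25) + (-1)·(-4)·(35) + (+1)·(4)·(-45) + (-1)·(-3)·(-40) = -260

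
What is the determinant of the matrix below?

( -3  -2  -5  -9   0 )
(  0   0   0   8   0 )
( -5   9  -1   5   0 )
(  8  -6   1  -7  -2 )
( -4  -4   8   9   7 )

Expand along row 2 (it has 4 zeros):
  + (8) · M_24   where M_24 = det([-3 -2 -5 0; -5 9 -1 0; 8 -6 1 -2; -4 -4 8 7]) = 305
det = (+1)·(8)·(305) = 2440

2440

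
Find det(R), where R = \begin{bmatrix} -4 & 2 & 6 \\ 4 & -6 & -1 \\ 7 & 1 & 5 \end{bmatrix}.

338

Expand along row 1:
  + (-4) · |-6 -1; 1 5| = (-4)·(-30 − (-1)) = 116
  − 2 · |4 -1; 7 5| = −2·(20 − (-7)) = -54
  + 6 · |4 -6; 7 1| = 6·(4 − (-42)) = 276
Sum: (116) + (-54) + (276) = 338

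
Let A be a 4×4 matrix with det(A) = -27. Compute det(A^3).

-19683

det(A^3) = (det A)^3 = (-27)^3 = -19683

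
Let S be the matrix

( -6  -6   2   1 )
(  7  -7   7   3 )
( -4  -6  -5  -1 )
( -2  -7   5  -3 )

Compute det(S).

3295

Expand along row 1:
  + (-6) · M_11   where M_11 = det([-7 7 3; -6 -5 -1; -7 5 -3]) = -412
  − (-6) · M_12   where M_12 = det([7 7 3; -4 -5 -1; -2 5 -3]) = -20
  + (2) · M_13   where M_13 = det([7 -7 3; -4 -6 -1; -2 -7 -3]) = 195
  − (1) · M_14   where M_14 = det([7 -7 7; -4 -6 -5; -2 -7 5]) = -553
det = (+1)·(-6)·(-412) + (-1)·(-6)·(-20) + (+1)·(2)·(195) + (-1)·(1)·(-553) = 3295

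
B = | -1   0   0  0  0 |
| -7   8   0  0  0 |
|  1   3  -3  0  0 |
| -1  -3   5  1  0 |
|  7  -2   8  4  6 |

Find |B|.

144

B is lower triangular, so det(B) is the product of the diagonal entries:
det = (-1) · (8) · (-3) · (1) · (6) = 144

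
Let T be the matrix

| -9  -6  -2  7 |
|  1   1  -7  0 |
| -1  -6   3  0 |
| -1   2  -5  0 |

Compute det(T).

The determinant is -504.

Expand along column 4 (it has 3 zeros):
  − (7) · M_14   where M_14 = det([1 1 -7; -1 -6 3; -1 2 -5]) = 72
det = (-1)·(7)·(72) = -504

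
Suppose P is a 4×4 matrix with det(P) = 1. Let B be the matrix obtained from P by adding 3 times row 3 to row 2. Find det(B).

|B| = 1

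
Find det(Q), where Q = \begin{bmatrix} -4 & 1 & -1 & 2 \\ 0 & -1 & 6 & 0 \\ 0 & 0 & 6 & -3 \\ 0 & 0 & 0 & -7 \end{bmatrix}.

Q is upper triangular, so det(Q) is the product of the diagonal entries:
det = (-4) · (-1) · (6) · (-7) = -168

-168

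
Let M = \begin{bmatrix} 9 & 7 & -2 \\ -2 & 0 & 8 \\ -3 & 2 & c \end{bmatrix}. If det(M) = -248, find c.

4

Expanding along the column containing c, det(M) is linear in c: det(M) = (14)·c + (-304).
Set (14)·c + (-304) = -248  ⇒  (14)·c = 56  ⇒  c = 4.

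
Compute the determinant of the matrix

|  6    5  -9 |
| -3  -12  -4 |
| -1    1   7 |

Expand along column 1:
  + 6 · |-12 -4; 1 7| = 6·(-84 − (-4)) = -480
  − (-3) · |5 -9; 1 7| = −(-3)·(35 − (-9)) = 132
  + (-1) · |5 -9; -12 -4| = (-1)·(-20 − 108) = 128
Sum: (-480) + (132) + (128) = -220

The determinant is -220.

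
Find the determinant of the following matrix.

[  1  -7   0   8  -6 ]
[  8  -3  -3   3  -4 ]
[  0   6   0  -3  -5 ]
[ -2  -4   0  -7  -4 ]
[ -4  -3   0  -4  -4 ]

Expand along column 3 (it has 4 zeros):
  − (-3) · M_23   where M_23 = det([1 -7 8 -6; 0 6 -3 -5; -2 -4 -7 -4; -4 -3 -4 -4]) = 2325
det = (-1)·(-3)·(2325) = 6975

6975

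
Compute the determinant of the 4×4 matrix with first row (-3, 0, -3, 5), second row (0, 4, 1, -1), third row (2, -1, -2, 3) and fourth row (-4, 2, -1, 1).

Expand along row 1 (it has 1 zero):
  + (-3) · M_11   where M_11 = det([4 1 -1; -1 -2 3; 2 -1 1]) = 6
  + (-3) · M_13   where M_13 = det([0 4 -1; 2 -1 3; -4 2 1]) = -56
  − (5) · M_14   where M_14 = det([0 4 1; 2 -1 -2; -4 2 -1]) = 40
det = (+1)·(-3)·(6) + (+1)·(-3)·(-56) + (-1)·(5)·(40) = -50

The determinant is -50.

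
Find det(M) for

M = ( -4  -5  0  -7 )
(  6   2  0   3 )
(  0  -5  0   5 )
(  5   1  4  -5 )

Expand along column 3 (it has 3 zeros):
  − (4) · M_43   where M_43 = det([-4 -5 -7; 6 2 3; 0 -5 5]) = 260
det = (-1)·(4)·(260) = -1040

-1040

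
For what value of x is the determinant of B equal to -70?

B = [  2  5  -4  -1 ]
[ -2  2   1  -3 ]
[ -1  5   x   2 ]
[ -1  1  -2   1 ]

x = -9

Expanding along the column containing x, det(B) is linear in x: det(B) = (35)·x + (245).
Set (35)·x + (245) = -70  ⇒  (35)·x = -315  ⇒  x = -9.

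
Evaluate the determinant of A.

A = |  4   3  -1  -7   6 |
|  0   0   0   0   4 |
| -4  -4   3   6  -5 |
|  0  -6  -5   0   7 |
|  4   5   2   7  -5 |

|A| = -3936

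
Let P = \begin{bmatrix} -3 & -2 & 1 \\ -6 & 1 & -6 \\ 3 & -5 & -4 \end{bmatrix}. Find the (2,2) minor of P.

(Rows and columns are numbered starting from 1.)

The minor is 9.

Delete row 2 and column 2; the remaining 2×2 submatrix is [-3 1; 3 -4].
Its determinant is (-3)·(-4) − 1·3 = 9.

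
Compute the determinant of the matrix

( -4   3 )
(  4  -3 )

0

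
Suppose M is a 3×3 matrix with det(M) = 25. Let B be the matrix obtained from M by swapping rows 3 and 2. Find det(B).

-25

Swapping two rows multiplies the determinant by −1.
det(B) = (-1)·(25) = -25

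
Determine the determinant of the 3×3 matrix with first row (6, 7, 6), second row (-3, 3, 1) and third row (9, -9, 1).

Expand along row 1:
  + 6 · |3 1; -9 1| = 6·(3 − (-9)) = 72
  − 7 · |-3 1; 9 1| = −7·(-3 − 9) = 84
  + 6 · |-3 3; 9 -9| = 6·(27 − 27) = 0
Sum: (72) + (84) + (0) = 156

156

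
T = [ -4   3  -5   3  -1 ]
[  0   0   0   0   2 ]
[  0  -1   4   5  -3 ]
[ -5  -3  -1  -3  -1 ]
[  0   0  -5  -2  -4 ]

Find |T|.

|T| = 1272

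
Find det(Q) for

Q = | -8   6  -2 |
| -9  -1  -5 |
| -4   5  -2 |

Expand along column 1:
  + (-8) · |-1 -5; 5 -2| = (-8)·(2 − (-25)) = -216
  − (-9) · |6 -2; 5 -2| = −(-9)·(-12 − (-10)) = -18
  + (-4) · |6 -2; -1 -5| = (-4)·(-30 − 2) = 128
Sum: (-216) + (-18) + (128) = -106

-106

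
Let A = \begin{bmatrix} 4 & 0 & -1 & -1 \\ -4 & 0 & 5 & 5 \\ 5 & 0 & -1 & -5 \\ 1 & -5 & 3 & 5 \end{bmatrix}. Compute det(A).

Expand along column 2 (it has 3 zeros):
  + (-5) · M_42   where M_42 = det([4 -1 -1; -4 5 5; 5 -1 -5]) = -64
det = (+1)·(-5)·(-64) = 320

320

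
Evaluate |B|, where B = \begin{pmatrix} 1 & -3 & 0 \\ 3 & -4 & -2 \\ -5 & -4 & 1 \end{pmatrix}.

Expand along row 1:
  + 1 · |-4 -2; -4 1| = 1·(-4 − 8) = -12
  − (-3) · |3 -2; -5 1| = −(-3)·(3 − 10) = -21
Sum: (-12) + (-21) = -33

The determinant is -33.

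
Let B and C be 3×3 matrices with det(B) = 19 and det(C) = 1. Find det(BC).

19

det(BC) = det(B)·det(C) = (19)·(1) = 19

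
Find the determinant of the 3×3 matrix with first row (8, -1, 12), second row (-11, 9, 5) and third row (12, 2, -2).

-1822

Expand along column 1:
  + 8 · |9 5; 2 -2| = 8·(-18 − 10) = -224
  − (-11) · |-1 12; 2 -2| = −(-11)·(2 − 24) = -242
  + 12 · |-1 12; 9 5| = 12·(-5 − 108) = -1356
Sum: (-224) + (-242) + (-1356) = -1822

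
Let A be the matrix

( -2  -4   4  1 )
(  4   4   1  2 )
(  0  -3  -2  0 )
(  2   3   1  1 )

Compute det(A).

Expand along row 3 (it has 2 zeros):
  − (-3) · M_32   where M_32 = det([-2 4 1; 4 1 2; 2 1 1]) = 4
  + (-2) · M_33   where M_33 = det([-2 -4 1; 4 4 2; 2 3 1]) = 8
det = (-1)·(-3)·(4) + (+1)·(-2)·(8) = -4

-4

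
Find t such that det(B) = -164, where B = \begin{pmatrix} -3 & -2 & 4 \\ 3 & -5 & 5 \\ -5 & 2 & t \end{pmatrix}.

-8

Expanding along the column containing t, det(B) is linear in t: det(B) = (21)·t + (4).
Set (21)·t + (4) = -164  ⇒  (21)·t = -168  ⇒  t = -8.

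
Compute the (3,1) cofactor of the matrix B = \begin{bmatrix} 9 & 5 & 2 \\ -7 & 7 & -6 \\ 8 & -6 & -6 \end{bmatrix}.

-44

Delete row 3 and column 1; the remaining 2×2 submatrix is [5 2; 7 -6].
Its determinant is 5·(-6) − 2·7 = -44.
The cofactor carries sign (−1)^(3+1) = +1, so C_{3,1} = +(-44) = -44.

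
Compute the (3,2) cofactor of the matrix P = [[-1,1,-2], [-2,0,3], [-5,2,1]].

7

Delete row 3 and column 2; the remaining 2×2 submatrix is [-1 -2; -2 3].
Its determinant is (-1)·3 − (-2)·(-2) = -7.
The cofactor carries sign (−1)^(3+2) = −1, so C_{3,2} = −(-7) = 7.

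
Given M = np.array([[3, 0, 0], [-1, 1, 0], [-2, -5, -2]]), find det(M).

M is lower triangular, so det(M) is the product of the diagonal entries:
det = (3) · (1) · (-2) = -6

The determinant is -6.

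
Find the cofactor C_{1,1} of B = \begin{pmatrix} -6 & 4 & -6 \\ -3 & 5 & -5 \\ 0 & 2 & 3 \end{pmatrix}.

25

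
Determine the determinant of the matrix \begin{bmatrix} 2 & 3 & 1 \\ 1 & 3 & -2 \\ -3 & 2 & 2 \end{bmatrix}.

The determinant is 43.

Expand along row 1:
  + 2 · |3 -2; 2 2| = 2·(6 − (-4)) = 20
  − 3 · |1 -2; -3 2| = −3·(2 − 6) = 12
  + 1 · |1 3; -3 2| = 1·(2 − (-9)) = 11
Sum: (20) + (12) + (11) = 43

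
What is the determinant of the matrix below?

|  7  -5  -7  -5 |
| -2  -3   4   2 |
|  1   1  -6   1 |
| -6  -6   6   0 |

Expand along row 4 (it has 1 zero):
  − (-6) · M_41   where M_41 = det([-5 -7 -5; -3 4 2; 1 -6 1]) = -185
  + (-6) · M_42   where M_42 = det([7 -7 -5; -2 4 2; 1 -6 1]) = 44
  − (6) · M_43   where M_43 = det([7 -5 -5; -2 -3 2; 1 1 1]) = -60
det = (-1)·(-6)·(-185) + (+1)·(-6)·(44) + (-1)·(6)·(-60) = -1014

-1014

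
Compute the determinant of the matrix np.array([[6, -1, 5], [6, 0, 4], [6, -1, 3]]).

-12

Expand along column 2:
  − (-1) · |6 4; 6 3| = −(-1)·(18 − 24) = -6
  − (-1) · |6 5; 6 4| = −(-1)·(24 − 30) = -6
Sum: (-6) + (-6) = -12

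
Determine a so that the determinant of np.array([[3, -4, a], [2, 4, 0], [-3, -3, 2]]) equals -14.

Expanding along the column containing a, det(B) is linear in a: det(B) = (6)·a + (40).
Set (6)·a + (40) = -14  ⇒  (6)·a = -54  ⇒  a = -9.

a = -9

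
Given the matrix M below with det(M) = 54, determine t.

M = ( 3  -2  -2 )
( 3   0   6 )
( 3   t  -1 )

-4

Expanding along the column containing t, det(M) is linear in t: det(M) = (-24)·t + (-42).
Set (-24)·t + (-42) = 54  ⇒  (-24)·t = 96  ⇒  t = -4.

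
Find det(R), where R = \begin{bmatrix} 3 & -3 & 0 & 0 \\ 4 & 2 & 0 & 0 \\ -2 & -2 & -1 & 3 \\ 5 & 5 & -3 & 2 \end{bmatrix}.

R is block lower-triangular with a 2×2 block and a 2×2 block on the diagonal, so its determinant equals the product of the determinants of the diagonal blocks.
det of the 2×2 block = 18
det of the 2×2 block = 7
det = (18)·(7) = 126

126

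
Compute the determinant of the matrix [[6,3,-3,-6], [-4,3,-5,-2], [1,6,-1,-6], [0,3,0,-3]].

The determinant is -72.

Expand along row 4 (it has 2 zeros):
  + (3) · M_42   where M_42 = det([6 -3 -6; -4 -5 -2; 1 -1 -6]) = 192
  + (-3) · M_44   where M_44 = det([6 3 -3; -4 3 -5; 1 6 -1]) = 216
det = (+1)·(3)·(192) + (+1)·(-3)·(216) = -72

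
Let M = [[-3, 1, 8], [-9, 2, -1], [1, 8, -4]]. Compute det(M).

-629

Expand along row 1:
  + (-3) · |2 -1; 8 -4| = (-3)·(-8 − (-8)) = 0
  − 1 · |-9 -1; 1 -4| = −1·(36 − (-1)) = -37
  + 8 · |-9 2; 1 8| = 8·(-72 − 2) = -592
Sum: (0) + (-37) + (-592) = -629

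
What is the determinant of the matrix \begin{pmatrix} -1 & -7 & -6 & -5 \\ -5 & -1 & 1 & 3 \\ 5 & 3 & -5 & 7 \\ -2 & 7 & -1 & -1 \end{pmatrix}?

Expand along row 1:
  + (-1) · M_11   where M_11 = det([-1 1 3; 3 -5 7; 7 -1 -1]) = 136
  − (-7) · M_12   where M_12 = det([-5 1 3; 5 -5 7; -2 -1 -1]) = -114
  + (-6) · M_13   where M_13 = det([-5 -1 3; 5 3 7; -2 7 -1]) = 392
  − (-5) · M_14   where M_14 = det([-5 -1 1; 5 3 -5; -2 7 -1]) = -134
det = (+1)·(-1)·(136) + (-1)·(-7)·(-114) + (+1)·(-6)·(392) + (-1)·(-5)·(-134) = -3956

The determinant is -3956.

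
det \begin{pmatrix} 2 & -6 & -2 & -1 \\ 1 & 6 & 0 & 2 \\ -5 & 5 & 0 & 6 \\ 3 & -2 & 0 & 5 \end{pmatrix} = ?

Expand along column 3 (it has 3 zeros):
  + (-2) · M_13   where M_13 = det([1 6 2; -5 5 6; 3 -2 5]) = 285
det = (+1)·(-2)·(285) = -570

-570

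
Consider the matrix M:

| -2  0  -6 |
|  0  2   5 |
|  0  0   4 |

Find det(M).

-16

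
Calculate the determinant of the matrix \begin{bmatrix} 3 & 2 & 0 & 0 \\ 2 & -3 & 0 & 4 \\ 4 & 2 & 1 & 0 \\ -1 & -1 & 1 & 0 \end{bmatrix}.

Expand along column 4 (it has 3 zeros):
  + (4) · M_24   where M_24 = det([3 2 0; 4 2 1; -1 -1 1]) = -1
det = (+1)·(4)·(-1) = -4

-4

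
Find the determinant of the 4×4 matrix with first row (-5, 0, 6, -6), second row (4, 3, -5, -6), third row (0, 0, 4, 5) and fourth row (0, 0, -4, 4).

The matrix is block upper-triangular with a 2×2 block and a 2×2 block on the diagonal, so its determinant equals the product of the determinants of the diagonal blocks.
det of the 2×2 block = -15
det of the 2×2 block = 36
det = (-15)·(36) = -540

The determinant is -540.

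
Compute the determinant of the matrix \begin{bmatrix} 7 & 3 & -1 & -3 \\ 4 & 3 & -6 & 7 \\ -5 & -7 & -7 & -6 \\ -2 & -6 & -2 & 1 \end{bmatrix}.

The determinant is -3538.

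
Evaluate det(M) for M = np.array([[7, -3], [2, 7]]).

55

det(M) = 7·7 − (-3)·2 = 49 − (-6) = 55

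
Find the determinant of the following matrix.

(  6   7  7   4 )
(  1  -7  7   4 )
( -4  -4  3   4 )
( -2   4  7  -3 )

Expand along row 1:
  + (6) · M_11   where M_11 = det([-7 7 4; -4 3 4; 4 7 -3]) = 127
  − (7) · M_12   where M_12 = det([1 7 4; -4 3 4; -2 7 -3]) = -265
  + (7) · M_13   where M_13 = det([1 -7 4; -4 -4 4; -2 4 -3]) = 40
  − (4) · M_14   where M_14 = det([1 -7 7; -4 -4 3; -2 4 7]) = -362
det = (+1)·(6)·(127) + (-1)·(7)·(-265) + (+1)·(7)·(40) + (-1)·(4)·(-362) = 4345

The determinant is 4345.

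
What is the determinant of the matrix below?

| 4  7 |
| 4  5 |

-8

det = 4·5 − 7·4 = 20 − 28 = -8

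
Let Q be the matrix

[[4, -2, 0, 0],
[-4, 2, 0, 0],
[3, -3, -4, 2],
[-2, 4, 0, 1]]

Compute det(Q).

det(Q) = 0

Q is block lower-triangular with a 2×2 block and a 2×2 block on the diagonal, so its determinant equals the product of the determinants of the diagonal blocks.
det of the 2×2 block = 0
det of the 2×2 block = -4
det = (0)·(-4) = 0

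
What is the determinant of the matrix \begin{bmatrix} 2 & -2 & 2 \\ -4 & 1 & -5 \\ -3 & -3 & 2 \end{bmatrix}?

The determinant is -42.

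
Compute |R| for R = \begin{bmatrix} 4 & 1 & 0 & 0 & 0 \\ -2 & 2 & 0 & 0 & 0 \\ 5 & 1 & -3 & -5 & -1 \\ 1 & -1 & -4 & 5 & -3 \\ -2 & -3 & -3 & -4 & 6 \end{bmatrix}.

R is block lower-triangular with a 2×2 block and a 3×3 block on the diagonal, so its determinant equals the product of the determinants of the diagonal blocks.
det of the 2×2 block = 10
det of the 3×3 block = -250
det = (10)·(-250) = -2500

-2500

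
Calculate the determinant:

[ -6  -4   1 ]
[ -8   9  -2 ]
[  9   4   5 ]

Expand along row 1:
  + (-6) · |9 -2; 4 5| = (-6)·(45 − (-8)) = -318
  − (-4) · |-8 -2; 9 5| = −(-4)·(-40 − (-18)) = -88
  + 1 · |-8 9; 9 4| = 1·(-32 − 81) = -113
Sum: (-318) + (-88) + (-113) = -519

The determinant is -519.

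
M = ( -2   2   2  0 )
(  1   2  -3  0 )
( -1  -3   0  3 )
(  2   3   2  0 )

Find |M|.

Expand along column 4 (it has 3 zeros):
  − (3) · M_34   where M_34 = det([-2 2 2; 1 2 -3; 2 3 2]) = -44
det = (-1)·(3)·(-44) = 132

det(M) = 132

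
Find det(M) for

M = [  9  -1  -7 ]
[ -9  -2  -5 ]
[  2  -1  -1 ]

det(M) = -99

Expand along row 1:
  + 9 · |-2 -5; -1 -1| = 9·(2 − 5) = -27
  − (-1) · |-9 -5; 2 -1| = −(-1)·(9 − (-10)) = 19
  + (-7) · |-9 -2; 2 -1| = (-7)·(9 − (-4)) = -91
Sum: (-27) + (19) + (-91) = -99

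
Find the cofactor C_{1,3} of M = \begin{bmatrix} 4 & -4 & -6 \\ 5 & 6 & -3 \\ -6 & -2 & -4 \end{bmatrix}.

Delete row 1 and column 3; the remaining 2×2 submatrix is [5 6; -6 -2].
Its determinant is 5·(-2) − 6·(-6) = 26.
The cofactor carries sign (−1)^(1+3) = +1, so C_{1,3} = +(26) = 26.

The cofactor is 26.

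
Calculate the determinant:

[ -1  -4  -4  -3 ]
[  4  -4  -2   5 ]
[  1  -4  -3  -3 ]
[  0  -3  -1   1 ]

The determinant is 117.

Expand along row 4 (it has 1 zero):
  + (-3) · M_42   where M_42 = det([-1 -4 -3; 4 -2 5; 1 -3 -3]) = -59
  − (-1) · M_43   where M_43 = det([-1 -4 -3; 4 -4 5; 1 -4 -3]) = -64
  + (1) · M_44   where M_44 = det([-1 -4 -4; 4 -4 -2; 1 -4 -3]) = 4
det = (+1)·(-3)·(-59) + (-1)·(-1)·(-64) + (+1)·(1)·(4) = 117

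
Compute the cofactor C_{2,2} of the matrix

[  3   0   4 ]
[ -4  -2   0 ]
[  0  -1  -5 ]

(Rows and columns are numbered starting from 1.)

-15

Delete row 2 and column 2; the remaining 2×2 submatrix is [3 4; 0 -5].
Its determinant is 3·(-5) − 4·0 = -15.
The cofactor carries sign (−1)^(2+2) = +1, so C_{2,2} = +(-15) = -15.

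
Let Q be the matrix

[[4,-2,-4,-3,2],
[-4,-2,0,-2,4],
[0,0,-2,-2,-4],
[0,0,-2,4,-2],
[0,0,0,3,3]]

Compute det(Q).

det(Q) = 384

Q is block upper-triangular with a 2×2 block and a 3×3 block on the diagonal, so its determinant equals the product of the determinants of the diagonal blocks.
det of the 2×2 block = -16
det of the 3×3 block = -24
det = (-16)·(-24) = 384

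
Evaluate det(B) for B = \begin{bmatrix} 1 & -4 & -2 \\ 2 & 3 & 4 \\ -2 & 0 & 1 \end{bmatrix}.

31

Expand along row 3:
  + (-2) · |-4 -2; 3 4| = (-2)·(-16 − (-6)) = 20
  + 1 · |1 -4; 2 3| = 1·(3 − (-8)) = 11
Sum: (20) + (11) = 31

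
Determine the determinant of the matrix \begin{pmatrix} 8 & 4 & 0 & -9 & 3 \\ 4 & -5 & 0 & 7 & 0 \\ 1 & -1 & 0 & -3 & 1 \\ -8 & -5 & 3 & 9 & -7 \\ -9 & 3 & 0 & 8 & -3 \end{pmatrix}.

Expand along column 3 (it has 4 zeros):
  − (3) · M_43   where M_43 = det([8 4 -9 3; 4 -5 7 0; 1 -1 -3 1; -9 3 8 -3]) = 241
det = (-1)·(3)·(241) = -723

-723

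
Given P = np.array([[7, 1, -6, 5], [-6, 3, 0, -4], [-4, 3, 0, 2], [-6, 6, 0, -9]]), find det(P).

det(P) = -684

Expand along column 3 (it has 3 zeros):
  + (-6) · M_13   where M_13 = det([-6 3 -4; -4 3 2; -6 6 -9]) = 114
det = (+1)·(-6)·(114) = -684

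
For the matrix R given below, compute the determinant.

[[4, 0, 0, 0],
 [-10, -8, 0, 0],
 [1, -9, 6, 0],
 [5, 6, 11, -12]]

2304

R is lower triangular, so det(R) is the product of the diagonal entries:
det = (4) · (-8) · (6) · (-12) = 2304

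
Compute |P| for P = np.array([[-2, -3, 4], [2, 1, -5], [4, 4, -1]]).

Expand along column 1:
  + (-2) · |1 -5; 4 -1| = (-2)·(-1 − (-20)) = -38
  − 2 · |-3 4; 4 -1| = −2·(3 − 16) = 26
  + 4 · |-3 4; 1 -5| = 4·(15 − 4) = 44
Sum: (-38) + (26) + (44) = 32

det(P) = 32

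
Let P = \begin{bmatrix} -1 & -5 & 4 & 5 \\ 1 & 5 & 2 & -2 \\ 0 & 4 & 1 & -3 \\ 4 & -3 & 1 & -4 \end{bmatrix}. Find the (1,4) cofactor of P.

5

Delete row 1 and column 4; the remaining 3×3 submatrix is [1 5 2; 0 4 1; 4 -3 1].
Its determinant is -5.
The cofactor carries sign (−1)^(1+4) = −1, so C_{1,4} = −(-5) = 5.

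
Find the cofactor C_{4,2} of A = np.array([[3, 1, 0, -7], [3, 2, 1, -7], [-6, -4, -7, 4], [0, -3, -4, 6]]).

-30

Delete row 4 and column 2; the remaining 3×3 submatrix is [3 0 -7; 3 1 -7; -6 -7 4].
Its determinant is -30.
The cofactor carries sign (−1)^(4+2) = +1, so C_{4,2} = +(-30) = -30.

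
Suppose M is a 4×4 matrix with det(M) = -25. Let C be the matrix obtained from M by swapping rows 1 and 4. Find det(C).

|C| = 25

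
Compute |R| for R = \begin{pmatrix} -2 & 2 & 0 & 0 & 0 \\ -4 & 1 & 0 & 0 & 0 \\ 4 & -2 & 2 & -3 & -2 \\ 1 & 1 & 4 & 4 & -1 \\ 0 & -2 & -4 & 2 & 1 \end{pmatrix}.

R is block lower-triangular with a 2×2 block and a 3×3 block on the diagonal, so its determinant equals the product of the determinants of the diagonal blocks.
det of the 2×2 block = 6
det of the 3×3 block = -36
det = (6)·(-36) = -216

-216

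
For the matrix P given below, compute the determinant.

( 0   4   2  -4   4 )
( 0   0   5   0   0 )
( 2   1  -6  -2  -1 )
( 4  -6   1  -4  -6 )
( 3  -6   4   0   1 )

det(P) = -2480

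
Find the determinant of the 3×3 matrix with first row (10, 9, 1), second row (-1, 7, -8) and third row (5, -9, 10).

-316

Expand along row 1:
  + 10 · |7 -8; -9 10| = 10·(70 − 72) = -20
  − 9 · |-1 -8; 5 10| = −9·(-10 − (-40)) = -270
  + 1 · |-1 7; 5 -9| = 1·(9 − 35) = -26
Sum: (-20) + (-270) + (-26) = -316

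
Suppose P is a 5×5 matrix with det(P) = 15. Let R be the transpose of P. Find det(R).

det(Pᵀ) = det(P).
det(R) = (1)·(15) = 15

|R| = 15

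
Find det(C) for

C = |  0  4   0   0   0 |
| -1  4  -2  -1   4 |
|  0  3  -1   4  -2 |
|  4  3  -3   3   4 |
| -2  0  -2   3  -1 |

The determinant is -156.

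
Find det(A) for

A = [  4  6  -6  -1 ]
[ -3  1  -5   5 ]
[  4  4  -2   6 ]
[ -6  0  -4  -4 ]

-628

Expand along row 4 (it has 1 zero):
  − (-6) · M_41   where M_41 = det([6 -6 -1; 1 -5 5; 4 -2 6]) = -222
  − (-4) · M_43   where M_43 = det([4 6 -1; -3 1 5; 4 4 6]) = 188
  + (-4) · M_44   where M_44 = det([4 6 -6; -3 1 -5; 4 4 -2]) = 12
det = (-1)·(-6)·(-222) + (-1)·(-4)·(188) + (+1)·(-4)·(12) = -628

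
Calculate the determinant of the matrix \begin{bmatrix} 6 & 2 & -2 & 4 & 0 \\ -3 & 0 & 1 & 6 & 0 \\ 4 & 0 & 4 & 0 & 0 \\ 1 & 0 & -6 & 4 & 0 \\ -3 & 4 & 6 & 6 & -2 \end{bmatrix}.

Expand along column 5 (it has 4 zeros):
  + (-2) · M_55   where M_55 = det([6 2 -2 4; -3 0 1 6; 4 0 4 0; 1 0 -6 4]) = 464
det = (+1)·(-2)·(464) = -928

-928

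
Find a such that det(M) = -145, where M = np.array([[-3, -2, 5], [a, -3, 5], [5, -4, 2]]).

8

Expanding along the column containing a, det(M) is linear in a: det(M) = (-16)·a + (-17).
Set (-16)·a + (-17) = -145  ⇒  (-16)·a = -128  ⇒  a = 8.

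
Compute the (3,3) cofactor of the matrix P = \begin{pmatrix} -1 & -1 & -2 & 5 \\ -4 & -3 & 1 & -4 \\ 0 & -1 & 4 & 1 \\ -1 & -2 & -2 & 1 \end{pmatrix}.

The cofactor is 28.

Delete row 3 and column 3; the remaining 3×3 submatrix is [-1 -1 5; -4 -3 -4; -1 -2 1].
Its determinant is 28.
The cofactor carries sign (−1)^(3+3) = +1, so C_{3,3} = +(28) = 28.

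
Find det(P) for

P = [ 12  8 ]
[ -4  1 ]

det(P) = 12·1 − 8·(-4) = 12 − (-32) = 44

44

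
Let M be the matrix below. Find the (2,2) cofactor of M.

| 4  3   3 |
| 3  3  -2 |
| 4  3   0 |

The cofactor is -12.

Delete row 2 and column 2; the remaining 2×2 submatrix is [4 3; 4 0].
Its determinant is 4·0 − 3·4 = -12.
The cofactor carries sign (−1)^(2+2) = +1, so C_{2,2} = +(-12) = -12.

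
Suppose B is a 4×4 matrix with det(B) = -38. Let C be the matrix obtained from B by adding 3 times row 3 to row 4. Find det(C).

det(C) = -38

Adding a multiple of one row to another leaves the determinant unchanged.
det(C) = (1)·(-38) = -38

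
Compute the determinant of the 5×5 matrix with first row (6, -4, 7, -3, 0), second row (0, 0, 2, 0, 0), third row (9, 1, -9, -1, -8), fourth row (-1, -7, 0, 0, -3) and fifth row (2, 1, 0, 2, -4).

-1438

Expand along row 2 (it has 4 zeros):
  − (2) · M_23   where M_23 = det([6 -4 -3 0; 9 1 -1 -8; -1 -7 0 -3; 2 1 2 -4]) = 719
det = (-1)·(2)·(719) = -1438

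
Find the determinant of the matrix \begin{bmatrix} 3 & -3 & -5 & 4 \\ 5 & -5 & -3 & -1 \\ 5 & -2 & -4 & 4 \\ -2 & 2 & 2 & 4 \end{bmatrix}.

Expand along row 1:
  + (3) · M_11   where M_11 = det([-5 -3 -1; -2 -4 4; 2 2 4]) = 68
  − (-3) · M_12   where M_12 = det([5 -3 -1; 5 -4 4; -2 2 4]) = -38
  + (-5) · M_13   where M_13 = det([5 -5 -1; 5 -2 4; -2 2 4]) = 54
  − (4) · M_14   where M_14 = det([5 -5 -3; 5 -2 -4; -2 2 2]) = 12
det = (+1)·(3)·(68) + (-1)·(-3)·(-38) + (+1)·(-5)·(54) + (-1)·(4)·(12) = -228

-228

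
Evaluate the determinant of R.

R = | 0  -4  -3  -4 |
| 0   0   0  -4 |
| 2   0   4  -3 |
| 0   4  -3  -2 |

The determinant is 192.

Expand along row 2 (it has 3 zeros):
  + (-4) · M_24   where M_24 = det([0 -4 -3; 2 0 4; 0 4 -3]) = -48
det = (+1)·(-4)·(-48) = 192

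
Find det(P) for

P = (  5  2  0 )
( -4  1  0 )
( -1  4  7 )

The determinant is 91.

Expand along column 3:
  + 7 · |5 2; -4 1| = 7·(5 − (-8)) = 91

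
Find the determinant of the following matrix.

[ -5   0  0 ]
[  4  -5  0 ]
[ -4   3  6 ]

The matrix is lower triangular, so the determinant is the product of the diagonal entries:
det = (-5) · (-5) · (6) = 150

150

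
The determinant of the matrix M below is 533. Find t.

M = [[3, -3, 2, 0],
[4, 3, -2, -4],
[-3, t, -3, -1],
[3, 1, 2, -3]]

t = -8

Expanding along the column containing t, det(M) is linear in t: det(M) = (-42)·t + (197).
Set (-42)·t + (197) = 533  ⇒  (-42)·t = 336  ⇒  t = -8.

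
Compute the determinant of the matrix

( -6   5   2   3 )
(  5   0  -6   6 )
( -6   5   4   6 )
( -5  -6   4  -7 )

The determinant is -1180.

Expand along row 2 (it has 1 zero):
  − (5) · M_21   where M_21 = det([5 2 3; 5 4 6; -6 4 -7]) = -130
  − (-6) · M_23   where M_23 = det([-6 5 3; -6 5 6; -5 -6 -7]) = -183
  + (6) · M_24   where M_24 = det([-6 5 2; -6 5 4; -5 -6 4]) = -122
det = (-1)·(5)·(-130) + (-1)·(-6)·(-183) + (+1)·(6)·(-122) = -1180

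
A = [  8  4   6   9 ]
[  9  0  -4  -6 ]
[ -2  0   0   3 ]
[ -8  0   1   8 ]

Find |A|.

Expand along column 2 (it has 3 zeros):
  − (4) · M_12   where M_12 = det([9 -4 -6; -2 0 3; -8 1 8]) = 17
det = (-1)·(4)·(17) = -68

det(A) = -68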